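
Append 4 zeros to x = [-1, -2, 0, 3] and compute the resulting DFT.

Original 4-point DFT: [0, -1+5i, -2, -1-5i]
Zero-padded 8-point DFT provides frequency interpolation.

DFT_8([x, 0, ...]) = [0, -4.5355-0.7071i, -1+5i, 2.5355-0.7071i, -2, 2.5355+0.7071i, -1-5i, -4.5355+0.7071i]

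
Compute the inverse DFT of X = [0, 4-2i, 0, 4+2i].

x[n] = (1/4) Σ(k=0 to 3) X[k] · e^(2πikn/4)

Computing each x[n]:
x[0] = 2
x[1] = 1
x[2] = -2
x[3] = -1

x = [2, 1, -2, -1]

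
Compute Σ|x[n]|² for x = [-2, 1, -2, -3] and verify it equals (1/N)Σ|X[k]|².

Time domain:
Σ|x[n]|² = |-2|² + |1|² + |-2|² + |-3|² = 18.0000

Frequency domain:
(1/4)Σ|X[k]|² = (1/4)(|-6|² + |-4i|² + |-2|² + |4i|²) = (1/4)·72.0000 = 18.0000

Both sides agree, confirming Parseval's theorem.

Σ|x[n]|² = (1/N)Σ|X[k]|² = 18.0000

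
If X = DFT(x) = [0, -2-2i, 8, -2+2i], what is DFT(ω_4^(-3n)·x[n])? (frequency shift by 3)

Modulation property: DFT(ω_4^(-3n)·x[n]) = X[(k-3) mod 4], so circularly shift X by 3 positions.

X[k-3] = [-2-2i, 8, -2+2i, 0]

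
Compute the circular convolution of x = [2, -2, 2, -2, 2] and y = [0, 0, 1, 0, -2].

(x ⊛ y)[n] = Σ(m=0 to 4) x[m] · y[(n-m) mod 5]

Computing each output sample:
(x ⊛ y)[0] = 2
(x ⊛ y)[1] = -2
(x ⊛ y)[2] = 6
(x ⊛ y)[3] = -6
(x ⊛ y)[4] = -2

x ⊛ y = [2, -2, 6, -6, -2]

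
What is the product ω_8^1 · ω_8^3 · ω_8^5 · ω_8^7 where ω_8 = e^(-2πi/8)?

The primitive 8th roots of unity are ω_8^k for k coprime to 8: k ∈ {1, 3, 5, 7}
Their product equals the constant term of the cyclotomic polynomial Φ_8(x) up to sign.
For n ≥ 3, the product of all primitive nth roots of unity is 1. (For n=1 it is 1; for n=2 it is -1.)

1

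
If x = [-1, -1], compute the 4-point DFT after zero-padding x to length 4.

Original 2-point DFT: [-2, 0]
Zero-padded 4-point DFT provides frequency interpolation.

DFT_4([x, 0, ...]) = [-2, -1+1i, 0, -1-1i]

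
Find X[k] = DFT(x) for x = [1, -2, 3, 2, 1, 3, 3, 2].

X[k] = Σ(n=0 to 7) x[n] · ω_8^(nk)
where ω_8 = e^(-2πi/8)

Computing each X[k]:
X[0] = 13
X[1] = -3.5355+3.5355i
X[2] = -4+3i
X[3] = 3.5355+3.5355i
X[4] = 3
X[5] = 3.5355-3.5355i
X[6] = -4-3i
X[7] = -3.5355-3.5355i

X = [13, -3.5355+3.5355i, -4+3i, 3.5355+3.5355i, 3, 3.5355-3.5355i, -4-3i, -3.5355-3.5355i]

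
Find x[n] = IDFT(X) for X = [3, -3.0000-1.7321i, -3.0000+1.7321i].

x[n] = (1/3) Σ(k=0 to 2) X[k] · e^(2πikn/3)

Computing each x[n]:
x[0] = -1
x[1] = 3
x[2] = 1

x = [-1, 3, 1]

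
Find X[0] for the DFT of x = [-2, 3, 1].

X[0] = Σ(n=0 to 2) x[n] · ω_3^0 = Σ x[n]
= (-2) + (3) + (1)

X[0] = 2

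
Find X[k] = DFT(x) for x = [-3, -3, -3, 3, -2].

X[k] = Σ(n=0 to 4) x[n] · ω_5^(nk)
where ω_5 = e^(-2πi/5)

Computing each X[k]:
X[0] = -8
X[1] = -4.5451+4.4778i
X[2] = 1.0451-5.1186i
X[3] = 1.0451+5.1186i
X[4] = -4.5451-4.4778i

X = [-8, -4.5451+4.4778i, 1.0451-5.1186i, 1.0451+5.1186i, -4.5451-4.4778i]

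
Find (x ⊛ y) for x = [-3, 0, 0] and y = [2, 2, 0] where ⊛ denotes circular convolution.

(x ⊛ y)[n] = Σ(m=0 to 2) x[m] · y[(n-m) mod 3]

Computing each output sample:
(x ⊛ y)[0] = -6
(x ⊛ y)[1] = -6
(x ⊛ y)[2] = 0

x ⊛ y = [-6, -6, 0]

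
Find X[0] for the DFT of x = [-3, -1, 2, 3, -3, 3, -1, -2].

X[0] = Σ(n=0 to 7) x[n] · ω_8^0 = Σ x[n]
= (-3) + (-1) + (2) + (3) + (-3) + (3) + (-1) + (-2)

X[0] = -2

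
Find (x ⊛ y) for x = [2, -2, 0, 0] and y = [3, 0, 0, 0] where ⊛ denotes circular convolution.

(x ⊛ y)[n] = Σ(m=0 to 3) x[m] · y[(n-m) mod 4]

Computing each output sample:
(x ⊛ y)[0] = 6
(x ⊛ y)[1] = -6
(x ⊛ y)[2] = 0
(x ⊛ y)[3] = 0

x ⊛ y = [6, -6, 0, 0]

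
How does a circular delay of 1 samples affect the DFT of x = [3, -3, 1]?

Time shift by 1: X_shifted[k] = ω_3^(1k) · X[k]
Shifted x = [1, 3, -3]

DFT(x[n-1]) = [1, 1.0000-5.1962i, 1.0000+5.1962i]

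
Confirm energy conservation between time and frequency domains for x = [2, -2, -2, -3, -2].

Time domain:
Σ|x[n]|² = |2|² + |-2|² + |-2|² + |-3|² + |-2|² = 25.0000

Frequency domain:
(1/5)Σ|X[k]|² = (1/5)(|-7|² + |4.8090-0.5878i|² + |3.6910+0.9511i|² + |3.6910-0.9511i|² + |4.8090+0.5878i|²) = (1/5)·125.0000 = 25.0000

Both sides agree, confirming Parseval's theorem.

Σ|x[n]|² = (1/N)Σ|X[k]|² = 25.0000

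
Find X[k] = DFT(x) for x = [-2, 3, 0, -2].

X[k] = Σ(n=0 to 3) x[n] · ω_4^(nk)
where ω_4 = e^(-2πi/4)

Computing each X[k]:
X[0] = -1
X[1] = -2-5i
X[2] = -3
X[3] = -2+5i

X = [-1, -2-5i, -3, -2+5i]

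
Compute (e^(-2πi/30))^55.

Since ω_30^30 = 1, powers reduce modulo 30.
55 mod 30 = 25
So ω_30^55 = ω_30^25 = e^(-2πi·25/30)

ω_30^55 = ω_30^25 = 0.5000+0.8660i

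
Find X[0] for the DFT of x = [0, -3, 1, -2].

X[0] = Σ(n=0 to 3) x[n] · ω_4^0 = Σ x[n]
= (0) + (-3) + (1) + (-2)

X[0] = -4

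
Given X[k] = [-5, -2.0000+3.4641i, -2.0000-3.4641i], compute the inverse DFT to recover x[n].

x[n] = (1/3) Σ(k=0 to 2) X[k] · e^(2πikn/3)

Computing each x[n]:
x[0] = -3
x[1] = -3
x[2] = 1

x = [-3, -3, 1]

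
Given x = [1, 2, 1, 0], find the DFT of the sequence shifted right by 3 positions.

Time shift by 3: X_shifted[k] = ω_4^(3k) · X[k]
Shifted x = [2, 1, 0, 1]

DFT(x[n-3]) = [4, 2, 0, 2]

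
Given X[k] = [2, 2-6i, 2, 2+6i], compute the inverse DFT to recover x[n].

x[n] = (1/4) Σ(k=0 to 3) X[k] · e^(2πikn/4)

Computing each x[n]:
x[0] = 2
x[1] = 3
x[2] = 0
x[3] = -3

x = [2, 3, 0, -3]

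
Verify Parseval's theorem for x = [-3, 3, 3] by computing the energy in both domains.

Time domain:
Σ|x[n]|² = |-3|² + |3|² + |3|² = 27.0000

Frequency domain:
(1/3)Σ|X[k]|² = (1/3)(|3|² + |-6|² + |-6|²) = (1/3)·81.0000 = 27.0000

Both sides agree, confirming Parseval's theorem.

Σ|x[n]|² = (1/N)Σ|X[k]|² = 27.0000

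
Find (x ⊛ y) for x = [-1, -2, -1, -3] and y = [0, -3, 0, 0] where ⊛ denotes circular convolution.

(x ⊛ y)[n] = Σ(m=0 to 3) x[m] · y[(n-m) mod 4]

Computing each output sample:
(x ⊛ y)[0] = 9
(x ⊛ y)[1] = 3
(x ⊛ y)[2] = 6
(x ⊛ y)[3] = 3

x ⊛ y = [9, 3, 6, 3]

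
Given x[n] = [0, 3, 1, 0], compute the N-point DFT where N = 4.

X[k] = Σ(n=0 to 3) x[n] · ω_4^(nk)
where ω_4 = e^(-2πi/4)

Computing each X[k]:
X[0] = 4
X[1] = -1-3i
X[2] = -2
X[3] = -1+3i

X = [4, -1-3i, -2, -1+3i]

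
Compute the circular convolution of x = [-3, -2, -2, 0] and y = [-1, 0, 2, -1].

(x ⊛ y)[n] = Σ(m=0 to 3) x[m] · y[(n-m) mod 4]

Computing each output sample:
(x ⊛ y)[0] = 1
(x ⊛ y)[1] = 4
(x ⊛ y)[2] = -4
(x ⊛ y)[3] = -1

x ⊛ y = [1, 4, -4, -1]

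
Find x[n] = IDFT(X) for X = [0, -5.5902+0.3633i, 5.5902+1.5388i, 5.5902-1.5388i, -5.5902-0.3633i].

x[n] = (1/5) Σ(k=0 to 4) X[k] · e^(2πikn/5)

Computing each x[n]:
x[0] = 0
x[1] = -3
x[2] = 3
x[3] = 2
x[4] = -2

x = [0, -3, 3, 2, -2]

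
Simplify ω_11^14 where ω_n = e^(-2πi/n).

Since ω_11^11 = 1, powers reduce modulo 11.
14 mod 11 = 3
So ω_11^14 = ω_11^3 = e^(-2πi·3/11)

ω_11^14 = ω_11^3 = -0.1423-0.9898i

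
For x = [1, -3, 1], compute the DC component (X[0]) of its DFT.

X[0] = Σ(n=0 to 2) x[n] · ω_3^0 = Σ x[n]
= (1) + (-3) + (1)

X[0] = -1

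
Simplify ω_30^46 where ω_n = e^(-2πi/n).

Since ω_30^30 = 1, powers reduce modulo 30.
46 mod 30 = 16
So ω_30^46 = ω_30^16 = e^(-2πi·16/30)

ω_30^46 = ω_30^16 = -0.9781+0.2079i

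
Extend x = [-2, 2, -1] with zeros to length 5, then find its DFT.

Original 3-point DFT: [-1, -2.5000-2.5981i, -2.5000+2.5981i]
Zero-padded 5-point DFT provides frequency interpolation.

DFT_5([x, 0, ...]) = [-1, -0.5729-1.3143i, -3.9271-2.1266i, -3.9271+2.1266i, -0.5729+1.3143i]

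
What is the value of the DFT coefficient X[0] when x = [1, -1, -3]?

X[0] = Σ(n=0 to 2) x[n] · ω_3^0 = Σ x[n]
= (1) + (-1) + (-3)

X[0] = -3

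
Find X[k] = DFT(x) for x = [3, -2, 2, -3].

X[k] = Σ(n=0 to 3) x[n] · ω_4^(nk)
where ω_4 = e^(-2πi/4)

Computing each X[k]:
X[0] = 0
X[1] = 1-1i
X[2] = 10
X[3] = 1+1i

X = [0, 1-1i, 10, 1+1i]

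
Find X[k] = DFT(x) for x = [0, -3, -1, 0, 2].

X[k] = Σ(n=0 to 4) x[n] · ω_5^(nk)
where ω_5 = e^(-2πi/5)

Computing each X[k]:
X[0] = -2
X[1] = 0.5000+5.3431i
X[2] = 0.5000+1.9879i
X[3] = 0.5000-1.9879i
X[4] = 0.5000-5.3431i

X = [-2, 0.5000+5.3431i, 0.5000+1.9879i, 0.5000-1.9879i, 0.5000-5.3431i]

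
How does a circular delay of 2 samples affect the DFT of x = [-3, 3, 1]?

Time shift by 2: X_shifted[k] = ω_3^(2k) · X[k]
Shifted x = [3, 1, -3]

DFT(x[n-2]) = [1, 4.0000-3.4641i, 4.0000+3.4641i]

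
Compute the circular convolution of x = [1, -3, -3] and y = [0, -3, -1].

(x ⊛ y)[n] = Σ(m=0 to 2) x[m] · y[(n-m) mod 3]

Computing each output sample:
(x ⊛ y)[0] = 12
(x ⊛ y)[1] = 0
(x ⊛ y)[2] = 8

x ⊛ y = [12, 0, 8]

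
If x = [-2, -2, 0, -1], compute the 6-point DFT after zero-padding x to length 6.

Original 4-point DFT: [-5, -2+1i, 1, -2-1i]
Zero-padded 6-point DFT provides frequency interpolation.

DFT_6([x, 0, ...]) = [-5, -2.0000+1.7321i, -2.0000+1.7321i, 1, -2.0000-1.7321i, -2.0000-1.7321i]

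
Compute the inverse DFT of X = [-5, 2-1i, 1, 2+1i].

x[n] = (1/4) Σ(k=0 to 3) X[k] · e^(2πikn/4)

Computing each x[n]:
x[0] = 0
x[1] = -1
x[2] = -2
x[3] = -2

x = [0, -1, -2, -2]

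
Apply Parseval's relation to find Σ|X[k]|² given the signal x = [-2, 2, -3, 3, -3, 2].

Parseval: Σ|x[n]|² = (1/N)Σ|X[k]|², so Σ|X[k]|² = N·Σ|x[n]|² = 6·39.0000

Σ|X[k]|² = N·Σ|x[n]|² = 6·39.0000 = 234.0000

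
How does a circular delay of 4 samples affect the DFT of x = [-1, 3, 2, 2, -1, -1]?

Time shift by 4: X_shifted[k] = ω_6^(4k) · X[k]
Shifted x = [2, 2, -1, -1, -1, 3]

DFT(x[n-4]) = [4, 6.5000+0.8660i, -0.5000+0.8660i, -4, -0.5000-0.8660i, 6.5000-0.8660i]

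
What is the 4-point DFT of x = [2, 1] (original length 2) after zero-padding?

Original 2-point DFT: [3, 1]
Zero-padded 4-point DFT provides frequency interpolation.

DFT_4([x, 0, ...]) = [3, 2-1i, 1, 2+1i]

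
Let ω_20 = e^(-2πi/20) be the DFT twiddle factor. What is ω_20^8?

ω_20^8 = e^(-2πi·8/20)
= cos(-2π·8/20) + i·sin(-2π·8/20)
= cos(-16π/20) + i·sin(-16π/20)

ω_20^8 = cos(-16π/20) + i·sin(-16π/20) = -0.8090-0.5878i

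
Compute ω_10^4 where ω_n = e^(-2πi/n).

ω_10^4 = e^(-2πi·4/10)
= cos(-2π·4/10) + i·sin(-2π·4/10)
= cos(-8π/10) + i·sin(-8π/10)

ω_10^4 = cos(-8π/10) + i·sin(-8π/10) = -0.8090-0.5878i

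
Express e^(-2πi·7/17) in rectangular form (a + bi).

ω_17^7 = e^(-2πi·7/17)
= cos(-2π·7/17) + i·sin(-2π·7/17)
= cos(-14π/17) + i·sin(-14π/17)

ω_17^7 = cos(-14π/17) + i·sin(-14π/17) = -0.8502-0.5264i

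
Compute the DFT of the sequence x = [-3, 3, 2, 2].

X[k] = Σ(n=0 to 3) x[n] · ω_4^(nk)
where ω_4 = e^(-2πi/4)

Computing each X[k]:
X[0] = 4
X[1] = -5-1i
X[2] = -6
X[3] = -5+1i

X = [4, -5-1i, -6, -5+1i]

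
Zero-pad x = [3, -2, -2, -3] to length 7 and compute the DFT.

Original 4-point DFT: [-4, 5-1i, 6, 5+1i]
Zero-padded 7-point DFT provides frequency interpolation.

DFT_7([x, 0, ...]) = [-4, 4.9010+4.8152i, 3.3765-1.2634i, 4.2225+2.2289i, 4.2225-2.2289i, 3.3765+1.2634i, 4.9010-4.8152i]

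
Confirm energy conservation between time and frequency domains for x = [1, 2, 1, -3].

Time domain:
Σ|x[n]|² = |1|² + |2|² + |1|² + |-3|² = 15.0000

Frequency domain:
(1/4)Σ|X[k]|² = (1/4)(|1|² + |-5i|² + |3|² + |5i|²) = (1/4)·60.0000 = 15.0000

Both sides agree, confirming Parseval's theorem.

Σ|x[n]|² = (1/N)Σ|X[k]|² = 15.0000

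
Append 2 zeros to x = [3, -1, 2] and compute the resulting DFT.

Original 3-point DFT: [4, 2.5000+2.5981i, 2.5000-2.5981i]
Zero-padded 5-point DFT provides frequency interpolation.

DFT_5([x, 0, ...]) = [4, 1.0729-0.2245i, 4.4271+2.4899i, 4.4271-2.4899i, 1.0729+0.2245i]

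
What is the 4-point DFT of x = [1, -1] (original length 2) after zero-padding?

Original 2-point DFT: [0, 2]
Zero-padded 4-point DFT provides frequency interpolation.

DFT_4([x, 0, ...]) = [0, 1+1i, 2, 1-1i]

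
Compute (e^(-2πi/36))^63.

Since ω_36^36 = 1, powers reduce modulo 36.
63 mod 36 = 27
So ω_36^63 = ω_36^27 = e^(-2πi·27/36)

ω_36^63 = ω_36^27 = 1i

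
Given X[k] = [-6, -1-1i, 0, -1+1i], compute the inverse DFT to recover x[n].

x[n] = (1/4) Σ(k=0 to 3) X[k] · e^(2πikn/4)

Computing each x[n]:
x[0] = -2
x[1] = -1
x[2] = -1
x[3] = -2

x = [-2, -1, -1, -2]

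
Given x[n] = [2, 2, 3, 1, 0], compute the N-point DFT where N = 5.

X[k] = Σ(n=0 to 4) x[n] · ω_5^(nk)
where ω_5 = e^(-2πi/5)

Computing each X[k]:
X[0] = 8
X[1] = -0.6180-3.0777i
X[2] = 1.6180+0.7265i
X[3] = 1.6180-0.7265i
X[4] = -0.6180+3.0777i

X = [8, -0.6180-3.0777i, 1.6180+0.7265i, 1.6180-0.7265i, -0.6180+3.0777i]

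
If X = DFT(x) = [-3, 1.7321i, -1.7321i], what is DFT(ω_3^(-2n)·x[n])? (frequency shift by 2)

Modulation property: DFT(ω_3^(-2n)·x[n]) = X[(k-2) mod 3], so circularly shift X by 2 positions.

X[k-2] = [1.7321i, -1.7321i, -3]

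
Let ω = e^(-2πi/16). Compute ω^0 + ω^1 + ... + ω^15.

Sum of all nth roots of unity equals 0 for n > 1 (geometric series with r ≠ 1).

0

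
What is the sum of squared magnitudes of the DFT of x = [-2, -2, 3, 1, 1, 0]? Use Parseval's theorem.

Parseval: Σ|x[n]|² = (1/N)Σ|X[k]|², so Σ|X[k]|² = N·Σ|x[n]|² = 6·19.0000

Σ|X[k]|² = N·Σ|x[n]|² = 6·19.0000 = 114.0000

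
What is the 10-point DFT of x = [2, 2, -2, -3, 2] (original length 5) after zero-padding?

Original 5-point DFT: [1, 7.2812-0.5878i, -2.7812+0.9511i, -2.7812-0.9511i, 7.2812+0.5878i]
Zero-padded 10-point DFT provides frequency interpolation.

DFT_10([x, 0, ...]) = [1, 2.3090+2.4041i, 7.2812-0.5878i, 1.1910-6.7432i, -2.7812+0.9511i, 3, -2.7812-0.9511i, 1.1910+6.7432i, 7.2812+0.5878i, 2.3090-2.4041i]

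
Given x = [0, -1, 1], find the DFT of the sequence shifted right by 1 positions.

Time shift by 1: X_shifted[k] = ω_3^(1k) · X[k]
Shifted x = [1, 0, -1]

DFT(x[n-1]) = [0, 1.5000-0.8660i, 1.5000+0.8660i]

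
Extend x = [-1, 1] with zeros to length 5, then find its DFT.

Original 2-point DFT: [0, -2]
Zero-padded 5-point DFT provides frequency interpolation.

DFT_5([x, 0, ...]) = [0, -0.6910-0.9511i, -1.8090-0.5878i, -1.8090+0.5878i, -0.6910+0.9511i]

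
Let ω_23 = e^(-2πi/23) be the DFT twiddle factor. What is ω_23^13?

ω_23^13 = e^(-2πi·13/23)
= cos(-2π·13/23) + i·sin(-2π·13/23)
= cos(-26π/23) + i·sin(-26π/23)

ω_23^13 = cos(-26π/23) + i·sin(-26π/23) = -0.9172+0.3984i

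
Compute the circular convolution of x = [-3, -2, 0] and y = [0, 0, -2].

(x ⊛ y)[n] = Σ(m=0 to 2) x[m] · y[(n-m) mod 3]

Computing each output sample:
(x ⊛ y)[0] = 4
(x ⊛ y)[1] = 0
(x ⊛ y)[2] = 6

x ⊛ y = [4, 0, 6]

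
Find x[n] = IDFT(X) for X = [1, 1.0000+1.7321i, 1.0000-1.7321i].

x[n] = (1/3) Σ(k=0 to 2) X[k] · e^(2πikn/3)

Computing each x[n]:
x[0] = 1
x[1] = -1
x[2] = 1

x = [1, -1, 1]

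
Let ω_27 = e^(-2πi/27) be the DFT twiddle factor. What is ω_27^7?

ω_27^7 = e^(-2πi·7/27)
= cos(-2π·7/27) + i·sin(-2π·7/27)
= cos(-14π/27) + i·sin(-14π/27)

ω_27^7 = cos(-14π/27) + i·sin(-14π/27) = -0.0581-0.9983i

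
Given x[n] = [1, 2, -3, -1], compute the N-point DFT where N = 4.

X[k] = Σ(n=0 to 3) x[n] · ω_4^(nk)
where ω_4 = e^(-2πi/4)

Computing each X[k]:
X[0] = -1
X[1] = 4-3i
X[2] = -3
X[3] = 4+3i

X = [-1, 4-3i, -3, 4+3i]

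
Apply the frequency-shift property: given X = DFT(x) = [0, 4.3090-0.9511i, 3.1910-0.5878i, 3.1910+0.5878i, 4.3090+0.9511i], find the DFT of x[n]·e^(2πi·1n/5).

Modulation property: DFT(ω_5^(-1n)·x[n]) = X[(k-1) mod 5], so circularly shift X by 1 positions.

X[k-1] = [4.3090+0.9511i, 0, 4.3090-0.9511i, 3.1910-0.5878i, 3.1910+0.5878i]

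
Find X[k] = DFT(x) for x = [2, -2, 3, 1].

X[k] = Σ(n=0 to 3) x[n] · ω_4^(nk)
where ω_4 = e^(-2πi/4)

Computing each X[k]:
X[0] = 4
X[1] = -1+3i
X[2] = 6
X[3] = -1-3i

X = [4, -1+3i, 6, -1-3i]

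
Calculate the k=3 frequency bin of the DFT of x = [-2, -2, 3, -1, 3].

X[3] = Σ(n=0 to 4) x[n] · ω_5^(3n) where ω_5 = e^(-2πi/5)
= (-2)·ω_5^0 + (-2)·ω_5^3 + (3)·ω_5^6 + (-1)·ω_5^9 + (3)·ω_5^12

X[3] = -2.1910-6.7432i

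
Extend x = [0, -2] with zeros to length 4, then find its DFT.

Original 2-point DFT: [-2, 2]
Zero-padded 4-point DFT provides frequency interpolation.

DFT_4([x, 0, ...]) = [-2, 2i, 2, -2i]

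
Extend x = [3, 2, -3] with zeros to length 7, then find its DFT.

Original 3-point DFT: [2, 3.5000-4.3301i, 3.5000+4.3301i]
Zero-padded 7-point DFT provides frequency interpolation.

DFT_7([x, 0, ...]) = [2, 4.9145+1.3611i, 5.2579-3.2515i, -0.6724-3.2133i, -0.6724+3.2133i, 5.2579+3.2515i, 4.9145-1.3611i]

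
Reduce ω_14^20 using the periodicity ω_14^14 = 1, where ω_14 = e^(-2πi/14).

Since ω_14^14 = 1, powers reduce modulo 14.
20 mod 14 = 6
So ω_14^20 = ω_14^6 = e^(-2πi·6/14)

ω_14^20 = ω_14^6 = -0.9010-0.4339i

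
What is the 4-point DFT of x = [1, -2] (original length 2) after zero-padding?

Original 2-point DFT: [-1, 3]
Zero-padded 4-point DFT provides frequency interpolation.

DFT_4([x, 0, ...]) = [-1, 1+2i, 3, 1-2i]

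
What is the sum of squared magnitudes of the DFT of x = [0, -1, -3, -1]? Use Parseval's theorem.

Parseval: Σ|x[n]|² = (1/N)Σ|X[k]|², so Σ|X[k]|² = N·Σ|x[n]|² = 4·11.0000

Σ|X[k]|² = N·Σ|x[n]|² = 4·11.0000 = 44.0000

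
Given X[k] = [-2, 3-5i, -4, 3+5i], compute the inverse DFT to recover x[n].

x[n] = (1/4) Σ(k=0 to 3) X[k] · e^(2πikn/4)

Computing each x[n]:
x[0] = 0
x[1] = 3
x[2] = -3
x[3] = -2

x = [0, 3, -3, -2]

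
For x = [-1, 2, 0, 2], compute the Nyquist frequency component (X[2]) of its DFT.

X[2] = Σ(n=0 to 3) x[n] · ω_4^(2n) where ω_4 = e^(-2πi/4)
= (-1)·ω_4^0 + (2)·ω_4^2 + (0)·ω_4^4 + (2)·ω_4^6

X[2] = -5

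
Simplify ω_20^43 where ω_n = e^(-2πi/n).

Since ω_20^20 = 1, powers reduce modulo 20.
43 mod 20 = 3
So ω_20^43 = ω_20^3 = e^(-2πi·3/20)

ω_20^43 = ω_20^3 = 0.5878-0.8090i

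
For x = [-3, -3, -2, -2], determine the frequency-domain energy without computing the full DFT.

Parseval: Σ|x[n]|² = (1/N)Σ|X[k]|², so Σ|X[k]|² = N·Σ|x[n]|² = 4·26.0000

Σ|X[k]|² = N·Σ|x[n]|² = 4·26.0000 = 104.0000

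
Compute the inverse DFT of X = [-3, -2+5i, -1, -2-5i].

x[n] = (1/4) Σ(k=0 to 3) X[k] · e^(2πikn/4)

Computing each x[n]:
x[0] = -2
x[1] = -3
x[2] = 0
x[3] = 2

x = [-2, -3, 0, 2]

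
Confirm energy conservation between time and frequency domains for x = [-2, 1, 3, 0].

Time domain:
Σ|x[n]|² = |-2|² + |1|² + |3|² + |0|² = 14.0000

Frequency domain:
(1/4)Σ|X[k]|² = (1/4)(|2|² + |-5-1i|² + |0|² + |-5+1i|²) = (1/4)·56.0000 = 14.0000

Both sides agree, confirming Parseval's theorem.

Σ|x[n]|² = (1/N)Σ|X[k]|² = 14.0000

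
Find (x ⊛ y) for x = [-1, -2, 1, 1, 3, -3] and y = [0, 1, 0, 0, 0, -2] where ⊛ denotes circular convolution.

(x ⊛ y)[n] = Σ(m=0 to 5) x[m] · y[(n-m) mod 6]

Computing each output sample:
(x ⊛ y)[0] = 1
(x ⊛ y)[1] = -3
(x ⊛ y)[2] = -4
(x ⊛ y)[3] = -5
(x ⊛ y)[4] = 7
(x ⊛ y)[5] = 5

x ⊛ y = [1, -3, -4, -5, 7, 5]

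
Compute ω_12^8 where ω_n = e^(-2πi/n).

ω_12^8 = e^(-2πi·8/12)
= cos(-2π·8/12) + i·sin(-2π·8/12)
= cos(-16π/12) + i·sin(-16π/12)

ω_12^8 = cos(-16π/12) + i·sin(-16π/12) = -0.5000+0.8660i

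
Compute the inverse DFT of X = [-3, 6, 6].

x[n] = (1/3) Σ(k=0 to 2) X[k] · e^(2πikn/3)

Computing each x[n]:
x[0] = 3
x[1] = -3
x[2] = -3

x = [3, -3, -3]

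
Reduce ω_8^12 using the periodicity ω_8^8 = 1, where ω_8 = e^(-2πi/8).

Since ω_8^8 = 1, powers reduce modulo 8.
12 mod 8 = 4
So ω_8^12 = ω_8^4 = e^(-2πi·4/8)

ω_8^12 = ω_8^4 = -1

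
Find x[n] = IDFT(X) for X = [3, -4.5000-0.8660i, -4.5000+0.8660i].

x[n] = (1/3) Σ(k=0 to 2) X[k] · e^(2πikn/3)

Computing each x[n]:
x[0] = -2
x[1] = 3
x[2] = 2

x = [-2, 3, 2]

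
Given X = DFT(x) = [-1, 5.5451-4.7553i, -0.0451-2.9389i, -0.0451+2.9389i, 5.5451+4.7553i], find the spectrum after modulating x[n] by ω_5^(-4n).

Modulation property: DFT(ω_5^(-4n)·x[n]) = X[(k-4) mod 5], so circularly shift X by 4 positions.

X[k-4] = [5.5451-4.7553i, -0.0451-2.9389i, -0.0451+2.9389i, 5.5451+4.7553i, -1]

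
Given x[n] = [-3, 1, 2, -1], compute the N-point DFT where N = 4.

X[k] = Σ(n=0 to 3) x[n] · ω_4^(nk)
where ω_4 = e^(-2πi/4)

Computing each X[k]:
X[0] = -1
X[1] = -5-2i
X[2] = -1
X[3] = -5+2i

X = [-1, -5-2i, -1, -5+2i]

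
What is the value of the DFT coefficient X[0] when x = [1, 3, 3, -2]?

X[0] = Σ(n=0 to 3) x[n] · ω_4^0 = Σ x[n]
= (1) + (3) + (3) + (-2)

X[0] = 5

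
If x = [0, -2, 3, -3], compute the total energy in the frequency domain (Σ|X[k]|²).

Parseval: Σ|x[n]|² = (1/N)Σ|X[k]|², so Σ|X[k]|² = N·Σ|x[n]|² = 4·22.0000

Σ|X[k]|² = N·Σ|x[n]|² = 4·22.0000 = 88.0000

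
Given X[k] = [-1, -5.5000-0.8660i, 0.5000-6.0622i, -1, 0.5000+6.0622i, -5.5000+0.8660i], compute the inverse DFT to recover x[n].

x[n] = (1/6) Σ(k=0 to 5) X[k] · e^(2πikn/6)

Computing each x[n]:
x[0] = -2
x[1] = 1
x[2] = -1
x[3] = 2
x[4] = 2
x[5] = -3

x = [-2, 1, -1, 2, 2, -3]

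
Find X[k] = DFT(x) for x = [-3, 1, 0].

X[k] = Σ(n=0 to 2) x[n] · ω_3^(nk)
where ω_3 = e^(-2πi/3)

Computing each X[k]:
X[0] = -2
X[1] = -3.5000-0.8660i
X[2] = -3.5000+0.8660i

X = [-2, -3.5000-0.8660i, -3.5000+0.8660i]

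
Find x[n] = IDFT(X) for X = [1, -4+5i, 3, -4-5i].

x[n] = (1/4) Σ(k=0 to 3) X[k] · e^(2πikn/4)

Computing each x[n]:
x[0] = -1
x[1] = -3
x[2] = 3
x[3] = 2

x = [-1, -3, 3, 2]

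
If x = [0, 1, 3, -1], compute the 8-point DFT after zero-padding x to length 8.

Original 4-point DFT: [3, -3-2i, 3, -3+2i]
Zero-padded 8-point DFT provides frequency interpolation.

DFT_8([x, 0, ...]) = [3, 1.4142-3.0000i, -3-2i, -1.4142+3.0000i, 3, -1.4142-3.0000i, -3+2i, 1.4142+3.0000i]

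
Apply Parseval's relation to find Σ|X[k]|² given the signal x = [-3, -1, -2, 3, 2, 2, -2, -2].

Parseval: Σ|x[n]|² = (1/N)Σ|X[k]|², so Σ|X[k]|² = N·Σ|x[n]|² = 8·39.0000

Σ|X[k]|² = N·Σ|x[n]|² = 8·39.0000 = 312.0000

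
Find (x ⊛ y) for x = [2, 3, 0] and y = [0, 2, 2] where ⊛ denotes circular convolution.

(x ⊛ y)[n] = Σ(m=0 to 2) x[m] · y[(n-m) mod 3]

Computing each output sample:
(x ⊛ y)[0] = 6
(x ⊛ y)[1] = 4
(x ⊛ y)[2] = 10

x ⊛ y = [6, 4, 10]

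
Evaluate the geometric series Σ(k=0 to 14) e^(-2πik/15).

Sum of all nth roots of unity equals 0 for n > 1 (geometric series with r ≠ 1).

0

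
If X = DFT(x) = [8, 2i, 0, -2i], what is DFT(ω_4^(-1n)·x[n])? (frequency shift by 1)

Modulation property: DFT(ω_4^(-1n)·x[n]) = X[(k-1) mod 4], so circularly shift X by 1 positions.

X[k-1] = [-2i, 8, 2i, 0]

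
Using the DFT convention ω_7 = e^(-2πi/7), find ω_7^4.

ω_7^4 = e^(-2πi·4/7)
= cos(-2π·4/7) + i·sin(-2π·4/7)
= cos(-8π/7) + i·sin(-8π/7)

ω_7^4 = cos(-8π/7) + i·sin(-8π/7) = -0.9010+0.4339i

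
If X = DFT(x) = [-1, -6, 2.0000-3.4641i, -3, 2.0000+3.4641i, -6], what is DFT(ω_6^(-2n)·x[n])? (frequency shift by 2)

Modulation property: DFT(ω_6^(-2n)·x[n]) = X[(k-2) mod 6], so circularly shift X by 2 positions.

X[k-2] = [2.0000+3.4641i, -6, -1, -6, 2.0000-3.4641i, -3]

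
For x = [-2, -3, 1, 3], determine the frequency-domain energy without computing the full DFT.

Parseval: Σ|x[n]|² = (1/N)Σ|X[k]|², so Σ|X[k]|² = N·Σ|x[n]|² = 4·23.0000

Σ|X[k]|² = N·Σ|x[n]|² = 4·23.0000 = 92.0000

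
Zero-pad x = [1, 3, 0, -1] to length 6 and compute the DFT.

Original 4-point DFT: [3, 1-4i, -1, 1+4i]
Zero-padded 6-point DFT provides frequency interpolation.

DFT_6([x, 0, ...]) = [3, 3.5000-2.5981i, -1.5000-2.5981i, -1, -1.5000+2.5981i, 3.5000+2.5981i]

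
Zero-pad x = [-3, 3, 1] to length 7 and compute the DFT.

Original 3-point DFT: [1, -5.0000-1.7321i, -5.0000+1.7321i]
Zero-padded 7-point DFT provides frequency interpolation.

DFT_7([x, 0, ...]) = [1, -1.3521-3.3204i, -4.5685-2.4909i, -5.0794-0.5198i, -5.0794+0.5198i, -4.5685+2.4909i, -1.3521+3.3204i]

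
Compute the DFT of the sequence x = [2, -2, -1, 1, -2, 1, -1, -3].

X[k] = Σ(n=0 to 7) x[n] · ω_8^(nk)
where ω_8 = e^(-2πi/8)

Computing each X[k]:
X[0] = -5
X[1] = -0.9497-0.7071i
X[2] = 2-1i
X[3] = 8.9497-0.7071i
X[4] = 1
X[5] = 8.9497+0.7071i
X[6] = 2+1i
X[7] = -0.9497+0.7071i

X = [-5, -0.9497-0.7071i, 2-1i, 8.9497-0.7071i, 1, 8.9497+0.7071i, 2+1i, -0.9497+0.7071i]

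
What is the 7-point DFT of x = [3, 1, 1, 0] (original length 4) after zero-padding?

Original 4-point DFT: [5, 2-1i, 3, 2+1i]
Zero-padded 7-point DFT provides frequency interpolation.

DFT_7([x, 0, ...]) = [5, 3.4010-1.7568i, 1.8765-0.5410i, 2.7225+0.3479i, 2.7225-0.3479i, 1.8765+0.5410i, 3.4010+1.7568i]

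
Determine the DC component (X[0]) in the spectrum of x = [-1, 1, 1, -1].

X[0] = Σ(n=0 to 3) x[n] · ω_4^0 = Σ x[n]
= (-1) + (1) + (1) + (-1)

X[0] = 0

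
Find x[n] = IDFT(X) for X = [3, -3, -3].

x[n] = (1/3) Σ(k=0 to 2) X[k] · e^(2πikn/3)

Computing each x[n]:
x[0] = -1
x[1] = 2
x[2] = 2

x = [-1, 2, 2]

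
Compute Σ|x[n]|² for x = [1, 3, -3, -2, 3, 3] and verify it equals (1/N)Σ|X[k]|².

Time domain:
Σ|x[n]|² = |1|² + |3|² + |-3|² + |-2|² + |3|² + |3|² = 41.0000

Frequency domain:
(1/6)Σ|X[k]|² = (1/6)(|5|² + |6.0000+5.1962i|² + |-4.0000-5.1962i|² + |-3|² + |-4.0000+5.1962i|² + |6.0000-5.1962i|²) = (1/6)·246.0000 = 41.0000

Both sides agree, confirming Parseval's theorem.

Σ|x[n]|² = (1/N)Σ|X[k]|² = 41.0000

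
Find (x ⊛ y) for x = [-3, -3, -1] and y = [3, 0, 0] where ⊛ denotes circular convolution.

(x ⊛ y)[n] = Σ(m=0 to 2) x[m] · y[(n-m) mod 3]

Computing each output sample:
(x ⊛ y)[0] = -9
(x ⊛ y)[1] = -9
(x ⊛ y)[2] = -3

x ⊛ y = [-9, -9, -3]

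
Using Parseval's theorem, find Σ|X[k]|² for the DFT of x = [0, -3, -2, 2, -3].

Parseval: Σ|x[n]|² = (1/N)Σ|X[k]|², so Σ|X[k]|² = N·Σ|x[n]|² = 5·26.0000

Σ|X[k]|² = N·Σ|x[n]|² = 5·26.0000 = 130.0000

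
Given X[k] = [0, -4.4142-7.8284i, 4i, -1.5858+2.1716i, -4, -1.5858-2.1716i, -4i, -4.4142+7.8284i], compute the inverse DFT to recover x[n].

x[n] = (1/8) Σ(k=0 to 7) X[k] · e^(2πikn/8)

Computing each x[n]:
x[0] = -2
x[1] = 0
x[2] = 2
x[3] = 3
x[4] = 1
x[5] = -1
x[6] = -3
x[7] = 0

x = [-2, 0, 2, 3, 1, -1, -3, 0]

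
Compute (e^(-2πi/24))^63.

Since ω_24^24 = 1, powers reduce modulo 24.
63 mod 24 = 15
So ω_24^63 = ω_24^15 = e^(-2πi·15/24)

ω_24^63 = ω_24^15 = -0.7071+0.7071i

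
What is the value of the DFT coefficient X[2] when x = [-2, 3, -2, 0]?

X[2] = Σ(n=0 to 3) x[n] · ω_4^(2n) where ω_4 = e^(-2πi/4)
= (-2)·ω_4^0 + (3)·ω_4^2 + (-2)·ω_4^4 + (0)·ω_4^6

X[2] = -7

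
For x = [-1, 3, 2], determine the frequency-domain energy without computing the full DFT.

Parseval: Σ|x[n]|² = (1/N)Σ|X[k]|², so Σ|X[k]|² = N·Σ|x[n]|² = 3·14.0000

Σ|X[k]|² = N·Σ|x[n]|² = 3·14.0000 = 42.0000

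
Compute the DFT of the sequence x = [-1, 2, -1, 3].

X[k] = Σ(n=0 to 3) x[n] · ω_4^(nk)
where ω_4 = e^(-2πi/4)

Computing each X[k]:
X[0] = 3
X[1] = 1i
X[2] = -7
X[3] = -1i

X = [3, 1i, -7, -1i]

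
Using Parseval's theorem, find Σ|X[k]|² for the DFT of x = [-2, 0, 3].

Parseval: Σ|x[n]|² = (1/N)Σ|X[k]|², so Σ|X[k]|² = N·Σ|x[n]|² = 3·13.0000

Σ|X[k]|² = N·Σ|x[n]|² = 3·13.0000 = 39.0000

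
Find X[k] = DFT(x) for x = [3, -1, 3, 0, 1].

X[k] = Σ(n=0 to 4) x[n] · ω_5^(nk)
where ω_5 = e^(-2πi/5)

Computing each X[k]:
X[0] = 6
X[1] = 0.5729+0.1388i
X[2] = 3.9271+4.0287i
X[3] = 3.9271-4.0287i
X[4] = 0.5729-0.1388i

X = [6, 0.5729+0.1388i, 3.9271+4.0287i, 3.9271-4.0287i, 0.5729-0.1388i]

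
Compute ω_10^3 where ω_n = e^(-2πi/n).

ω_10^3 = e^(-2πi·3/10)
= cos(-2π·3/10) + i·sin(-2π·3/10)
= cos(-6π/10) + i·sin(-6π/10)

ω_10^3 = cos(-6π/10) + i·sin(-6π/10) = -0.3090-0.9511i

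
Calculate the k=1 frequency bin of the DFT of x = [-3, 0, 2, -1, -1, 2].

X[1] = Σ(n=0 to 5) x[n] · ω_6^(1n) where ω_6 = e^(-2πi/6)
= (-3)·ω_6^0 + (0)·ω_6^1 + (2)·ω_6^2 + (-1)·ω_6^3 + (-1)·ω_6^4 + (2)·ω_6^5

X[1] = -1.5000-0.8660i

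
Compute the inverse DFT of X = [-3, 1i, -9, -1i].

x[n] = (1/4) Σ(k=0 to 3) X[k] · e^(2πikn/4)

Computing each x[n]:
x[0] = -3
x[1] = 1
x[2] = -3
x[3] = 2

x = [-3, 1, -3, 2]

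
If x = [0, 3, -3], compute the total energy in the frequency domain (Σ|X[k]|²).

Parseval: Σ|x[n]|² = (1/N)Σ|X[k]|², so Σ|X[k]|² = N·Σ|x[n]|² = 3·18.0000

Σ|X[k]|² = N·Σ|x[n]|² = 3·18.0000 = 54.0000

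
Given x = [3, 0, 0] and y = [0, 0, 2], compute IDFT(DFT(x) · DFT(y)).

(x ⊛ y)[n] = Σ(m=0 to 2) x[m] · y[(n-m) mod 3]

Computing each output sample:
(x ⊛ y)[0] = 0
(x ⊛ y)[1] = 0
(x ⊛ y)[2] = 6

x ⊛ y = [0, 0, 6]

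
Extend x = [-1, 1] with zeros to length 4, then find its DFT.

Original 2-point DFT: [0, -2]
Zero-padded 4-point DFT provides frequency interpolation.

DFT_4([x, 0, ...]) = [0, -1-1i, -2, -1+1i]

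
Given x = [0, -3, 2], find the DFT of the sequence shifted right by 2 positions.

Time shift by 2: X_shifted[k] = ω_3^(2k) · X[k]
Shifted x = [-3, 2, 0]

DFT(x[n-2]) = [-1, -4.0000-1.7321i, -4.0000+1.7321i]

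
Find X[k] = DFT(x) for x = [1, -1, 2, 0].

X[k] = Σ(n=0 to 3) x[n] · ω_4^(nk)
where ω_4 = e^(-2πi/4)

Computing each X[k]:
X[0] = 2
X[1] = -1+1i
X[2] = 4
X[3] = -1-1i

X = [2, -1+1i, 4, -1-1i]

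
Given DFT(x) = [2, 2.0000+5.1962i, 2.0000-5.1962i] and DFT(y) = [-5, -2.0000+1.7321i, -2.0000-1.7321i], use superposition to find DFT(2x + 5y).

By linearity: DFT(2x + 5y) = 2·DFT(x) + 5·DFT(y)
= 2·[2, 2.0000+5.1962i, 2.0000-5.1962i] + 5·[-5, -2.0000+1.7321i, -2.0000-1.7321i]

Computing element-wise:
Z[0] = 2·(2) + 5·(-5) = -21
Z[1] = 2·(2.0000+5.1962i) + 5·(-2.0000+1.7321i) = -6.0000+19.0529i
Z[2] = 2·(2.0000-5.1962i) + 5·(-2.0000-1.7321i) = -6.0000-19.0529i

DFT(2x + 5y) = 2·X + 5·Y = [-21, -6.0000+19.0529i, -6.0000-19.0529i]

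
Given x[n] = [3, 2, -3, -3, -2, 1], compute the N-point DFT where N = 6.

X[k] = Σ(n=0 to 5) x[n] · ω_6^(nk)
where ω_6 = e^(-2πi/6)

Computing each X[k]:
X[0] = -2
X[1] = 10
X[2] = 1.0000-1.7321i
X[3] = -2
X[4] = 1.0000+1.7321i
X[5] = 10

X = [-2, 10, 1.0000-1.7321i, -2, 1.0000+1.7321i, 10]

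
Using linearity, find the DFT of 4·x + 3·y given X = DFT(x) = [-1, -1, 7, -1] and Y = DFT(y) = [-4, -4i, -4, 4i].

By linearity: DFT(4x + 3y) = 4·DFT(x) + 3·DFT(y)
= 4·[-1, -1, 7, -1] + 3·[-4, -4i, -4, 4i]

Computing element-wise:
Z[0] = 4·(-1) + 3·(-4) = -16
Z[1] = 4·(-1) + 3·(-4i) = -4-12i
Z[2] = 4·(7) + 3·(-4) = 16
Z[3] = 4·(-1) + 3·(4i) = -4+12i

DFT(4x + 3y) = 4·X + 3·Y = [-16, -4-12i, 16, -4+12i]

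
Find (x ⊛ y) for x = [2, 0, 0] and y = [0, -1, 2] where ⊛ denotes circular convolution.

(x ⊛ y)[n] = Σ(m=0 to 2) x[m] · y[(n-m) mod 3]

Computing each output sample:
(x ⊛ y)[0] = 0
(x ⊛ y)[1] = -2
(x ⊛ y)[2] = 4

x ⊛ y = [0, -2, 4]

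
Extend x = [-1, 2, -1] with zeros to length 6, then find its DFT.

Original 3-point DFT: [0, -1.5000-2.5981i, -1.5000+2.5981i]
Zero-padded 6-point DFT provides frequency interpolation.

DFT_6([x, 0, ...]) = [0, 0.5000-0.8660i, -1.5000-2.5981i, -4, -1.5000+2.5981i, 0.5000+0.8660i]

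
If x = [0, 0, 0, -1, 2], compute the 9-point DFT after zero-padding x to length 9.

Original 5-point DFT: [1, 1.4271+1.3143i, -1.9271+2.1266i, -1.9271-2.1266i, 1.4271-1.3143i]
Zero-padded 9-point DFT provides frequency interpolation.

DFT_9([x, 0, ...]) = [1, -1.3794+0.1820i, 2.0321+0.4195i, -2.0000-1.7321i, 0.8473+2.8356i, 0.8473-2.8356i, -2.0000+1.7321i, 2.0321-0.4195i, -1.3794-0.1820i]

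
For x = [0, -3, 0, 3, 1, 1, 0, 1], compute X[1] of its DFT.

X[1] = Σ(n=0 to 7) x[n] · ω_8^(1n) where ω_8 = e^(-2πi/8)
= (0)·ω_8^0 + (-3)·ω_8^1 + (0)·ω_8^2 + (3)·ω_8^3 + (1)·ω_8^4 + (1)·ω_8^5 + (0)·ω_8^6 + (1)·ω_8^7

X[1] = -5.2426+1.4142i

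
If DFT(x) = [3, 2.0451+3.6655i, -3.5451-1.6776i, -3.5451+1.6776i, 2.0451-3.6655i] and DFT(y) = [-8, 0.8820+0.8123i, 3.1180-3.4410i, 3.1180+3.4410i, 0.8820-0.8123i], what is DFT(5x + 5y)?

By linearity: DFT(5x + 5y) = 5·DFT(x) + 5·DFT(y)
= 5·[3, 2.0451+3.6655i, -3.5451-1.6776i, -3.5451+1.6776i, 2.0451-3.6655i] + 5·[-8, 0.8820+0.8123i, 3.1180-3.4410i, 3.1180+3.4410i, 0.8820-0.8123i]

Computing element-wise:
Z[0] = 5·(3) + 5·(-8) = -25
Z[1] = 5·(2.0451+3.6655i) + 5·(0.8820+0.8123i) = 14.6355+22.3890i
Z[2] = 5·(-3.5451-1.6776i) + 5·(3.1180-3.4410i) = -2.1355-25.5930i
Z[3] = 5·(-3.5451+1.6776i) + 5·(3.1180+3.4410i) = -2.1355+25.5930i
Z[4] = 5·(2.0451-3.6655i) + 5·(0.8820-0.8123i) = 14.6355-22.3890i

DFT(5x + 5y) = 5·X + 5·Y = [-25, 14.6355+22.3890i, -2.1355-25.5930i, -2.1355+25.5930i, 14.6355-22.3890i]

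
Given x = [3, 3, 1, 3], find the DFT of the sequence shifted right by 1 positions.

Time shift by 1: X_shifted[k] = ω_4^(1k) · X[k]
Shifted x = [3, 3, 3, 1]

DFT(x[n-1]) = [10, -2i, 2, 2i]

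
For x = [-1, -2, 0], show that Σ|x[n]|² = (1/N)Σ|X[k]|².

Time domain:
Σ|x[n]|² = |-1|² + |-2|² + |0|² = 5.0000

Frequency domain:
(1/3)Σ|X[k]|² = (1/3)(|-3|² + |1.7321i|² + |-1.7321i|²) = (1/3)·15.0000 = 5.0000

Both sides agree, confirming Parseval's theorem.

Σ|x[n]|² = (1/N)Σ|X[k]|² = 5.0000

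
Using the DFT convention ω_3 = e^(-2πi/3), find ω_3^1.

ω_3^1 = e^(-2πi·1/3)
= cos(-2π·1/3) + i·sin(-2π·1/3)
= cos(-2π/3) + i·sin(-2π/3)

ω_3^1 = cos(-2π/3) + i·sin(-2π/3) = -0.5000-0.8660i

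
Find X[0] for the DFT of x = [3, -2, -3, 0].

X[0] = Σ(n=0 to 3) x[n] · ω_4^0 = Σ x[n]
= (3) + (-2) + (-3) + (0)

X[0] = -2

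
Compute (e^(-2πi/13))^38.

Since ω_13^13 = 1, powers reduce modulo 13.
38 mod 13 = 12
So ω_13^38 = ω_13^12 = e^(-2πi·12/13)

ω_13^38 = ω_13^12 = 0.8855+0.4647i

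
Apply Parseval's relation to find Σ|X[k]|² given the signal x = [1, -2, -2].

Parseval: Σ|x[n]|² = (1/N)Σ|X[k]|², so Σ|X[k]|² = N·Σ|x[n]|² = 3·9.0000

Σ|X[k]|² = N·Σ|x[n]|² = 3·9.0000 = 27.0000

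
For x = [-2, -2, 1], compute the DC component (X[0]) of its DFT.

X[0] = Σ(n=0 to 2) x[n] · ω_3^0 = Σ x[n]
= (-2) + (-2) + (1)

X[0] = -3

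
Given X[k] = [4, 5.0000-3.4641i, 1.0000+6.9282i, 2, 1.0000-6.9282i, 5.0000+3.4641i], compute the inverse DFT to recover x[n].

x[n] = (1/6) Σ(k=0 to 5) X[k] · e^(2πikn/6)

Computing each x[n]:
x[0] = 3
x[1] = 0
x[2] = 3
x[3] = -1
x[4] = -3
x[5] = 2

x = [3, 0, 3, -1, -3, 2]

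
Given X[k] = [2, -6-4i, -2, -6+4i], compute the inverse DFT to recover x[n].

x[n] = (1/4) Σ(k=0 to 3) X[k] · e^(2πikn/4)

Computing each x[n]:
x[0] = -3
x[1] = 3
x[2] = 3
x[3] = -1

x = [-3, 3, 3, -1]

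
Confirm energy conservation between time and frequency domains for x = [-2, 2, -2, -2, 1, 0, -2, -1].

Time domain:
Σ|x[n]|² = |-2|² + |2|² + |-2|² + |-2|² + |1|² + |0|² + |-2|² + |-1|² = 22.0000

Frequency domain:
(1/8)Σ|X[k]|² = (1/8)(|-6|² + |-0.8787-0.7071i|² + |3-5i|² + |-5.1213-0.7071i|² + |-4|² + |-5.1213+0.7071i|² + |3+5i|² + |-0.8787+0.7071i|²) = (1/8)·176.0000 = 22.0000

Both sides agree, confirming Parseval's theorem.

Σ|x[n]|² = (1/N)Σ|X[k]|² = 22.0000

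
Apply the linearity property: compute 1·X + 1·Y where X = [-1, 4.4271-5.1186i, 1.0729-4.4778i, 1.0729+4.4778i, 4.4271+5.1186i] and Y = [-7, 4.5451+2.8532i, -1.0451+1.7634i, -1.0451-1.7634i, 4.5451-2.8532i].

By linearity: DFT(1x + 1y) = 1·DFT(x) + 1·DFT(y)
= 1·[-1, 4.4271-5.1186i, 1.0729-4.4778i, 1.0729+4.4778i, 4.4271+5.1186i] + 1·[-7, 4.5451+2.8532i, -1.0451+1.7634i, -1.0451-1.7634i, 4.5451-2.8532i]

Computing element-wise:
Z[0] = 1·(-1) + 1·(-7) = -8
Z[1] = 1·(4.4271-5.1186i) + 1·(4.5451+2.8532i) = 8.9722-2.2654i
Z[2] = 1·(1.0729-4.4778i) + 1·(-1.0451+1.7634i) = 0.0278-2.7144i
Z[3] = 1·(1.0729+4.4778i) + 1·(-1.0451-1.7634i) = 0.0278+2.7144i
Z[4] = 1·(4.4271+5.1186i) + 1·(4.5451-2.8532i) = 8.9722+2.2654i

DFT(1x + 1y) = 1·X + 1·Y = [-8, 8.9722-2.2654i, 0.0278-2.7144i, 0.0278+2.7144i, 8.9722+2.2654i]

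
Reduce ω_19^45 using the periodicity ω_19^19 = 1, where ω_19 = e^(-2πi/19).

Since ω_19^19 = 1, powers reduce modulo 19.
45 mod 19 = 7
So ω_19^45 = ω_19^7 = e^(-2πi·7/19)

ω_19^45 = ω_19^7 = -0.6773-0.7357i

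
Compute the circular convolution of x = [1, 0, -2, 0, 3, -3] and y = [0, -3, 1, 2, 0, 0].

(x ⊛ y)[n] = Σ(m=0 to 5) x[m] · y[(n-m) mod 6]

Computing each output sample:
(x ⊛ y)[0] = 12
(x ⊛ y)[1] = 0
(x ⊛ y)[2] = -5
(x ⊛ y)[3] = 8
(x ⊛ y)[4] = -2
(x ⊛ y)[5] = -13

x ⊛ y = [12, 0, -5, 8, -2, -13]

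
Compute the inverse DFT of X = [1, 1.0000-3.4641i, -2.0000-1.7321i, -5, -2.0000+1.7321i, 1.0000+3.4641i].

x[n] = (1/6) Σ(k=0 to 5) X[k] · e^(2πikn/6)

Computing each x[n]:
x[0] = -1
x[1] = 3
x[2] = 0
x[3] = 0
x[4] = -1
x[5] = 0

x = [-1, 3, 0, 0, -1, 0]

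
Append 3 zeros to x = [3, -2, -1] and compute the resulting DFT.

Original 3-point DFT: [0, 4.5000+0.8660i, 4.5000-0.8660i]
Zero-padded 6-point DFT provides frequency interpolation.

DFT_6([x, 0, ...]) = [0, 2.5000+2.5981i, 4.5000+0.8660i, 4, 4.5000-0.8660i, 2.5000-2.5981i]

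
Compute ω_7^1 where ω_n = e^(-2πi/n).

ω_7^1 = e^(-2πi·1/7)
= cos(-2π·1/7) + i·sin(-2π·1/7)
= cos(-2π/7) + i·sin(-2π/7)

ω_7^1 = cos(-2π/7) + i·sin(-2π/7) = 0.6235-0.7818i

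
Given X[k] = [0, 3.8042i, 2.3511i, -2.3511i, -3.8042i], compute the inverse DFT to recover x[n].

x[n] = (1/5) Σ(k=0 to 4) X[k] · e^(2πikn/5)

Computing each x[n]:
x[0] = 0
x[1] = -2
x[2] = 0
x[3] = 0
x[4] = 2

x = [0, -2, 0, 0, 2]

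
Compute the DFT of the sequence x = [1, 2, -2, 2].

X[k] = Σ(n=0 to 3) x[n] · ω_4^(nk)
where ω_4 = e^(-2πi/4)

Computing each X[k]:
X[0] = 3
X[1] = 3
X[2] = -5
X[3] = 3

X = [3, 3, -5, 3]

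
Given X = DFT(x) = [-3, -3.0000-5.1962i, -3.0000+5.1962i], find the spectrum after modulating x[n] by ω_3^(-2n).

Modulation property: DFT(ω_3^(-2n)·x[n]) = X[(k-2) mod 3], so circularly shift X by 2 positions.

X[k-2] = [-3.0000-5.1962i, -3.0000+5.1962i, -3]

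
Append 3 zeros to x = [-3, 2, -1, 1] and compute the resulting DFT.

Original 4-point DFT: [-1, -2-1i, -7, -2+1i]
Zero-padded 7-point DFT provides frequency interpolation.

DFT_7([x, 0, ...]) = [-1, -2.4315-1.0226i, -1.9206-1.6019i, -5.6479-2.6245i, -5.6479+2.6245i, -1.9206+1.6019i, -2.4315+1.0226i]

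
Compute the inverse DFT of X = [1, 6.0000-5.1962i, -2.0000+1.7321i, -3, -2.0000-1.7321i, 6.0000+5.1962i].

x[n] = (1/6) Σ(k=0 to 5) X[k] · e^(2πikn/6)

Computing each x[n]:
x[0] = 1
x[1] = 3
x[2] = 1
x[3] = -2
x[4] = -3
x[5] = 1

x = [1, 3, 1, -2, -3, 1]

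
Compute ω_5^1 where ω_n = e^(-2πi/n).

ω_5^1 = e^(-2πi·1/5)
= cos(-2π·1/5) + i·sin(-2π·1/5)
= cos(-2π/5) + i·sin(-2π/5)

ω_5^1 = cos(-2π/5) + i·sin(-2π/5) = 0.3090-0.9511i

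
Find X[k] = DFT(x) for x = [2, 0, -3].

X[k] = Σ(n=0 to 2) x[n] · ω_3^(nk)
where ω_3 = e^(-2πi/3)

Computing each X[k]:
X[0] = -1
X[1] = 3.5000-2.5981i
X[2] = 3.5000+2.5981i

X = [-1, 3.5000-2.5981i, 3.5000+2.5981i]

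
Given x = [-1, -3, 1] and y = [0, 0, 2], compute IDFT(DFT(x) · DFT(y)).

(x ⊛ y)[n] = Σ(m=0 to 2) x[m] · y[(n-m) mod 3]

Computing each output sample:
(x ⊛ y)[0] = -6
(x ⊛ y)[1] = 2
(x ⊛ y)[2] = -2

x ⊛ y = [-6, 2, -2]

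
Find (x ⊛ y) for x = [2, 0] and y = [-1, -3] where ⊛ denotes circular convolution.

(x ⊛ y)[n] = Σ(m=0 to 1) x[m] · y[(n-m) mod 2]

Computing each output sample:
(x ⊛ y)[0] = -2
(x ⊛ y)[1] = -6

x ⊛ y = [-2, -6]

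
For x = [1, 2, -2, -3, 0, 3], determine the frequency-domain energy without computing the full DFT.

Parseval: Σ|x[n]|² = (1/N)Σ|X[k]|², so Σ|X[k]|² = N·Σ|x[n]|² = 6·27.0000

Σ|X[k]|² = N·Σ|x[n]|² = 6·27.0000 = 162.0000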